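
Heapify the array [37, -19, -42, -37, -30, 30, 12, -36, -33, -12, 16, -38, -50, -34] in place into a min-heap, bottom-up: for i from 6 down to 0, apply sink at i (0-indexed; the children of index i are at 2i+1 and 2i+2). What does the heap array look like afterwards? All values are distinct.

[-50, -37, -42, -36, -30, -38, -34, -19, -33, -12, 16, 37, 30, 12]

sift down from index 6:
  12 vs only child -34 at index 13, swap → [37, -19, -42, -37, -30, 30, -34, -36, -33, -12, 16, -38, -50, 12]
sift down from index 5:
  30 vs smaller child -50 at index 12, swap → [37, -19, -42, -37, -30, -50, -34, -36, -33, -12, 16, -38, 30, 12]
sift down from index 4: already satisfies heap property
sift down from index 3: already satisfies heap property
sift down from index 2:
  -42 vs smaller child -50 at index 5, swap → [37, -19, -50, -37, -30, -42, -34, -36, -33, -12, 16, -38, 30, 12]
sift down from index 1:
  -19 vs smaller child -37 at index 3, swap → [37, -37, -50, -19, -30, -42, -34, -36, -33, -12, 16, -38, 30, 12]
  -19 vs smaller child -36 at index 7, swap → [37, -37, -50, -36, -30, -42, -34, -19, -33, -12, 16, -38, 30, 12]
sift down from index 0:
  37 vs smaller child -50 at index 2, swap → [-50, -37, 37, -36, -30, -42, -34, -19, -33, -12, 16, -38, 30, 12]
  37 vs smaller child -42 at index 5, swap → [-50, -37, -42, -36, -30, 37, -34, -19, -33, -12, 16, -38, 30, 12]
  37 vs smaller child -38 at index 11, swap → [-50, -37, -42, -36, -30, -38, -34, -19, -33, -12, 16, 37, 30, 12]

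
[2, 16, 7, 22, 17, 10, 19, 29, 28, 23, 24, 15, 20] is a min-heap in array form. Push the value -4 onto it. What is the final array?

[-4, 16, 2, 22, 17, 10, 7, 29, 28, 23, 24, 15, 20, 19]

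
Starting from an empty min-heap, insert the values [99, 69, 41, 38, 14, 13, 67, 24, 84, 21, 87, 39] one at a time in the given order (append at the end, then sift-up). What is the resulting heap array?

[13, 21, 14, 38, 24, 39, 67, 99, 84, 41, 87, 69]

Insert 99:
  append 99 at index 0 → [99] (no swap needed)
Insert 69:
  append 69 at index 1 → [99, 69]
  69 < parent 99 at index 0, swap → [69, 99]
Insert 41:
  append 41 at index 2 → [69, 99, 41]
  41 < parent 69 at index 0, swap → [41, 99, 69]
Insert 38:
  append 38 at index 3 → [41, 99, 69, 38]
  38 < parent 99 at index 1, swap → [41, 38, 69, 99]
  38 < parent 41 at index 0, swap → [38, 41, 69, 99]
Insert 14:
  append 14 at index 4 → [38, 41, 69, 99, 14]
  14 < parent 41 at index 1, swap → [38, 14, 69, 99, 41]
  14 < parent 38 at index 0, swap → [14, 38, 69, 99, 41]
Insert 13:
  append 13 at index 5 → [14, 38, 69, 99, 41, 13]
  13 < parent 69 at index 2, swap → [14, 38, 13, 99, 41, 69]
  13 < parent 14 at index 0, swap → [13, 38, 14, 99, 41, 69]
Insert 67:
  append 67 at index 6 → [13, 38, 14, 99, 41, 69, 67] (no swap needed)
Insert 24:
  append 24 at index 7 → [13, 38, 14, 99, 41, 69, 67, 24]
  24 < parent 99 at index 3, swap → [13, 38, 14, 24, 41, 69, 67, 99]
  24 < parent 38 at index 1, swap → [13, 24, 14, 38, 41, 69, 67, 99]
Insert 84:
  append 84 at index 8 → [13, 24, 14, 38, 41, 69, 67, 99, 84] (no swap needed)
Insert 21:
  append 21 at index 9 → [13, 24, 14, 38, 41, 69, 67, 99, 84, 21]
  21 < parent 41 at index 4, swap → [13, 24, 14, 38, 21, 69, 67, 99, 84, 41]
  21 < parent 24 at index 1, swap → [13, 21, 14, 38, 24, 69, 67, 99, 84, 41]
Insert 87:
  append 87 at index 10 → [13, 21, 14, 38, 24, 69, 67, 99, 84, 41, 87] (no swap needed)
Insert 39:
  append 39 at index 11 → [13, 21, 14, 38, 24, 69, 67, 99, 84, 41, 87, 39]
  39 < parent 69 at index 5, swap → [13, 21, 14, 38, 24, 39, 67, 99, 84, 41, 87, 69]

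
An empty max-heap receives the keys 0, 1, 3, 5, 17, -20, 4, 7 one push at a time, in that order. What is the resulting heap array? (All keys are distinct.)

[17, 7, 4, 5, 3, -20, 1, 0]

Insert 0:
  append 0 at index 0 → [0] (no swap needed)
Insert 1:
  append 1 at index 1 → [0, 1]
  1 > parent 0 at index 0, swap → [1, 0]
Insert 3:
  append 3 at index 2 → [1, 0, 3]
  3 > parent 1 at index 0, swap → [3, 0, 1]
Insert 5:
  append 5 at index 3 → [3, 0, 1, 5]
  5 > parent 0 at index 1, swap → [3, 5, 1, 0]
  5 > parent 3 at index 0, swap → [5, 3, 1, 0]
Insert 17:
  append 17 at index 4 → [5, 3, 1, 0, 17]
  17 > parent 3 at index 1, swap → [5, 17, 1, 0, 3]
  17 > parent 5 at index 0, swap → [17, 5, 1, 0, 3]
Insert -20:
  append -20 at index 5 → [17, 5, 1, 0, 3, -20] (no swap needed)
Insert 4:
  append 4 at index 6 → [17, 5, 1, 0, 3, -20, 4]
  4 > parent 1 at index 2, swap → [17, 5, 4, 0, 3, -20, 1]
Insert 7:
  append 7 at index 7 → [17, 5, 4, 0, 3, -20, 1, 7]
  7 > parent 0 at index 3, swap → [17, 5, 4, 7, 3, -20, 1, 0]
  7 > parent 5 at index 1, swap → [17, 7, 4, 5, 3, -20, 1, 0]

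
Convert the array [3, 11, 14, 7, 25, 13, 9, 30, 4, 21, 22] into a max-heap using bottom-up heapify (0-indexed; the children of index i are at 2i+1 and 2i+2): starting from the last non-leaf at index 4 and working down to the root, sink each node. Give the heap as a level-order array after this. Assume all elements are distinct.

[30, 25, 14, 11, 22, 13, 9, 7, 4, 21, 3]

sift down from index 4: already satisfies heap property
sift down from index 3:
  7 vs larger child 30 at index 7, swap → [3, 11, 14, 30, 25, 13, 9, 7, 4, 21, 22]
sift down from index 2: already satisfies heap property
sift down from index 1:
  11 vs larger child 30 at index 3, swap → [3, 30, 14, 11, 25, 13, 9, 7, 4, 21, 22]
sift down from index 0:
  3 vs larger child 30 at index 1, swap → [30, 3, 14, 11, 25, 13, 9, 7, 4, 21, 22]
  3 vs larger child 25 at index 4, swap → [30, 25, 14, 11, 3, 13, 9, 7, 4, 21, 22]
  3 vs larger child 22 at index 10, swap → [30, 25, 14, 11, 22, 13, 9, 7, 4, 21, 3]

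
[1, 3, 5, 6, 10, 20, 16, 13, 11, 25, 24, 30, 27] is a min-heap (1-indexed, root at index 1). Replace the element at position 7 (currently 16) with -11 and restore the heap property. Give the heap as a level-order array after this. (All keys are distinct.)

set index 7 from 16 to -11 → [1, 3, 5, 6, 10, 20, -11, 13, 11, 25, 24, 30, 27]
-11 < parent 5 at index 3, swap → [1, 3, -11, 6, 10, 20, 5, 13, 11, 25, 24, 30, 27]
-11 < parent 1 at index 1, swap → [-11, 3, 1, 6, 10, 20, 5, 13, 11, 25, 24, 30, 27]

[-11, 3, 1, 6, 10, 20, 5, 13, 11, 25, 24, 30, 27]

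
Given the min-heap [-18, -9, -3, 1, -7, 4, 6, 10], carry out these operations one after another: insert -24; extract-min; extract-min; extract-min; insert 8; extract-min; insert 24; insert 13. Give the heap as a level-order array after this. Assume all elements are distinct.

[-3, 1, 4, 6, 10, 8, 24, 13]

insert -24:
  append -24 at index 8 → [-18, -9, -3, 1, -7, 4, 6, 10, -24]
  -24 < parent 1 at index 3, swap → [-18, -9, -3, -24, -7, 4, 6, 10, 1]
  -24 < parent -9 at index 1, swap → [-18, -24, -3, -9, -7, 4, 6, 10, 1]
  -24 < parent -18 at index 0, swap → [-24, -18, -3, -9, -7, 4, 6, 10, 1]
extract-min → returns -24:
  remove root -24; move last element 1 to root → [1, -18, -3, -9, -7, 4, 6, 10]
  1 vs smaller child -18 at index 1, swap → [-18, 1, -3, -9, -7, 4, 6, 10]
  1 vs smaller child -9 at index 3, swap → [-18, -9, -3, 1, -7, 4, 6, 10]
extract-min → returns -18:
  remove root -18; move last element 10 to root → [10, -9, -3, 1, -7, 4, 6]
  10 vs smaller child -9 at index 1, swap → [-9, 10, -3, 1, -7, 4, 6]
  10 vs smaller child -7 at index 4, swap → [-9, -7, -3, 1, 10, 4, 6]
extract-min → returns -9:
  remove root -9; move last element 6 to root → [6, -7, -3, 1, 10, 4]
  6 vs smaller child -7 at index 1, swap → [-7, 6, -3, 1, 10, 4]
  6 vs smaller child 1 at index 3, swap → [-7, 1, -3, 6, 10, 4]
insert 8:
  append 8 at index 6 → [-7, 1, -3, 6, 10, 4, 8] (no swap needed)
extract-min → returns -7:
  remove root -7; move last element 8 to root → [8, 1, -3, 6, 10, 4]
  8 vs smaller child -3 at index 2, swap → [-3, 1, 8, 6, 10, 4]
  8 vs only child 4 at index 5, swap → [-3, 1, 4, 6, 10, 8]
insert 24:
  append 24 at index 6 → [-3, 1, 4, 6, 10, 8, 24] (no swap needed)
insert 13:
  append 13 at index 7 → [-3, 1, 4, 6, 10, 8, 24, 13] (no swap needed)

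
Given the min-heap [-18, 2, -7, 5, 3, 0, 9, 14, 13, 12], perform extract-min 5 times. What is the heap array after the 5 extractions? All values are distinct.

extract-min #1 returns -18:
  remove root -18; move last element 12 to root → [12, 2, -7, 5, 3, 0, 9, 14, 13]
  12 vs smaller child -7 at index 2, swap → [-7, 2, 12, 5, 3, 0, 9, 14, 13]
  12 vs smaller child 0 at index 5, swap → [-7, 2, 0, 5, 3, 12, 9, 14, 13]
extract-min #2 returns -7:
  remove root -7; move last element 13 to root → [13, 2, 0, 5, 3, 12, 9, 14]
  13 vs smaller child 0 at index 2, swap → [0, 2, 13, 5, 3, 12, 9, 14]
  13 vs smaller child 9 at index 6, swap → [0, 2, 9, 5, 3, 12, 13, 14]
extract-min #3 returns 0:
  remove root 0; move last element 14 to root → [14, 2, 9, 5, 3, 12, 13]
  14 vs smaller child 2 at index 1, swap → [2, 14, 9, 5, 3, 12, 13]
  14 vs smaller child 3 at index 4, swap → [2, 3, 9, 5, 14, 12, 13]
extract-min #4 returns 2:
  remove root 2; move last element 13 to root → [13, 3, 9, 5, 14, 12]
  13 vs smaller child 3 at index 1, swap → [3, 13, 9, 5, 14, 12]
  13 vs smaller child 5 at index 3, swap → [3, 5, 9, 13, 14, 12]
extract-min #5 returns 3:
  remove root 3; move last element 12 to root → [12, 5, 9, 13, 14]
  12 vs smaller child 5 at index 1, swap → [5, 12, 9, 13, 14]

[5, 12, 9, 13, 14]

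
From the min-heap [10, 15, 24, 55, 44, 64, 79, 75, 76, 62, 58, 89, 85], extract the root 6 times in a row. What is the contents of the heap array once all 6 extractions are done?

[62, 75, 64, 85, 76, 89, 79]

extract-min #1 returns 10:
  remove root 10; move last element 85 to root → [85, 15, 24, 55, 44, 64, 79, 75, 76, 62, 58, 89]
  85 vs smaller child 15 at index 1, swap → [15, 85, 24, 55, 44, 64, 79, 75, 76, 62, 58, 89]
  85 vs smaller child 44 at index 4, swap → [15, 44, 24, 55, 85, 64, 79, 75, 76, 62, 58, 89]
  85 vs smaller child 58 at index 10, swap → [15, 44, 24, 55, 58, 64, 79, 75, 76, 62, 85, 89]
extract-min #2 returns 15:
  remove root 15; move last element 89 to root → [89, 44, 24, 55, 58, 64, 79, 75, 76, 62, 85]
  89 vs smaller child 24 at index 2, swap → [24, 44, 89, 55, 58, 64, 79, 75, 76, 62, 85]
  89 vs smaller child 64 at index 5, swap → [24, 44, 64, 55, 58, 89, 79, 75, 76, 62, 85]
extract-min #3 returns 24:
  remove root 24; move last element 85 to root → [85, 44, 64, 55, 58, 89, 79, 75, 76, 62]
  85 vs smaller child 44 at index 1, swap → [44, 85, 64, 55, 58, 89, 79, 75, 76, 62]
  85 vs smaller child 55 at index 3, swap → [44, 55, 64, 85, 58, 89, 79, 75, 76, 62]
  85 vs smaller child 75 at index 7, swap → [44, 55, 64, 75, 58, 89, 79, 85, 76, 62]
extract-min #4 returns 44:
  remove root 44; move last element 62 to root → [62, 55, 64, 75, 58, 89, 79, 85, 76]
  62 vs smaller child 55 at index 1, swap → [55, 62, 64, 75, 58, 89, 79, 85, 76]
  62 vs smaller child 58 at index 4, swap → [55, 58, 64, 75, 62, 89, 79, 85, 76]
extract-min #5 returns 55:
  remove root 55; move last element 76 to root → [76, 58, 64, 75, 62, 89, 79, 85]
  76 vs smaller child 58 at index 1, swap → [58, 76, 64, 75, 62, 89, 79, 85]
  76 vs smaller child 62 at index 4, swap → [58, 62, 64, 75, 76, 89, 79, 85]
extract-min #6 returns 58:
  remove root 58; move last element 85 to root → [85, 62, 64, 75, 76, 89, 79]
  85 vs smaller child 62 at index 1, swap → [62, 85, 64, 75, 76, 89, 79]
  85 vs smaller child 75 at index 3, swap → [62, 75, 64, 85, 76, 89, 79]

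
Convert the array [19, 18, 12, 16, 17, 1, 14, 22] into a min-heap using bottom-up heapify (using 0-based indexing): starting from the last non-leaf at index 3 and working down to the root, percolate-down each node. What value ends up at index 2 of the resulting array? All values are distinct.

12

sift down from index 3: already satisfies heap property
sift down from index 2:
  12 vs smaller child 1 at index 5, swap → [19, 18, 1, 16, 17, 12, 14, 22]
sift down from index 1:
  18 vs smaller child 16 at index 3, swap → [19, 16, 1, 18, 17, 12, 14, 22]
sift down from index 0:
  19 vs smaller child 1 at index 2, swap → [1, 16, 19, 18, 17, 12, 14, 22]
  19 vs smaller child 12 at index 5, swap → [1, 16, 12, 18, 17, 19, 14, 22]
resulting array: [1, 16, 12, 18, 17, 19, 14, 22]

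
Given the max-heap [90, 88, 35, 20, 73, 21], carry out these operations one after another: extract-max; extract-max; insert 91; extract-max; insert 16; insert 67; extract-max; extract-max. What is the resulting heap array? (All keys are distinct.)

extract-max → returns 90:
  remove root 90; move last element 21 to root → [21, 88, 35, 20, 73]
  21 vs larger child 88 at index 1, swap → [88, 21, 35, 20, 73]
  21 vs larger child 73 at index 4, swap → [88, 73, 35, 20, 21]
extract-max → returns 88:
  remove root 88; move last element 21 to root → [21, 73, 35, 20]
  21 vs larger child 73 at index 1, swap → [73, 21, 35, 20]
insert 91:
  append 91 at index 4 → [73, 21, 35, 20, 91]
  91 > parent 21 at index 1, swap → [73, 91, 35, 20, 21]
  91 > parent 73 at index 0, swap → [91, 73, 35, 20, 21]
extract-max → returns 91:
  remove root 91; move last element 21 to root → [21, 73, 35, 20]
  21 vs larger child 73 at index 1, swap → [73, 21, 35, 20]
insert 16:
  append 16 at index 4 → [73, 21, 35, 20, 16] (no swap needed)
insert 67:
  append 67 at index 5 → [73, 21, 35, 20, 16, 67]
  67 > parent 35 at index 2, swap → [73, 21, 67, 20, 16, 35]
extract-max → returns 73:
  remove root 73; move last element 35 to root → [35, 21, 67, 20, 16]
  35 vs larger child 67 at index 2, swap → [67, 21, 35, 20, 16]
extract-max → returns 67:
  remove root 67; move last element 16 to root → [16, 21, 35, 20]
  16 vs larger child 35 at index 2, swap → [35, 21, 16, 20]

[35, 21, 16, 20]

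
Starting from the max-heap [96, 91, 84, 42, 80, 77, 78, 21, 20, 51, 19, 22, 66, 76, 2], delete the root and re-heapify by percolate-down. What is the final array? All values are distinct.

[91, 80, 84, 42, 51, 77, 78, 21, 20, 2, 19, 22, 66, 76]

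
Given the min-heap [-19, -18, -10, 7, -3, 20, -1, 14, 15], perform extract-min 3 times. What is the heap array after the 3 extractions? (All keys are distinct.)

extract-min #1 returns -19:
  remove root -19; move last element 15 to root → [15, -18, -10, 7, -3, 20, -1, 14]
  15 vs smaller child -18 at index 1, swap → [-18, 15, -10, 7, -3, 20, -1, 14]
  15 vs smaller child -3 at index 4, swap → [-18, -3, -10, 7, 15, 20, -1, 14]
extract-min #2 returns -18:
  remove root -18; move last element 14 to root → [14, -3, -10, 7, 15, 20, -1]
  14 vs smaller child -10 at index 2, swap → [-10, -3, 14, 7, 15, 20, -1]
  14 vs smaller child -1 at index 6, swap → [-10, -3, -1, 7, 15, 20, 14]
extract-min #3 returns -10:
  remove root -10; move last element 14 to root → [14, -3, -1, 7, 15, 20]
  14 vs smaller child -3 at index 1, swap → [-3, 14, -1, 7, 15, 20]
  14 vs smaller child 7 at index 3, swap → [-3, 7, -1, 14, 15, 20]

[-3, 7, -1, 14, 15, 20]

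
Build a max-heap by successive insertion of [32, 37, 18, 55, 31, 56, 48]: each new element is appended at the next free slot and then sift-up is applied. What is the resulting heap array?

[56, 37, 55, 32, 31, 18, 48]

Insert 32:
  append 32 at index 0 → [32] (no swap needed)
Insert 37:
  append 37 at index 1 → [32, 37]
  37 > parent 32 at index 0, swap → [37, 32]
Insert 18:
  append 18 at index 2 → [37, 32, 18] (no swap needed)
Insert 55:
  append 55 at index 3 → [37, 32, 18, 55]
  55 > parent 32 at index 1, swap → [37, 55, 18, 32]
  55 > parent 37 at index 0, swap → [55, 37, 18, 32]
Insert 31:
  append 31 at index 4 → [55, 37, 18, 32, 31] (no swap needed)
Insert 56:
  append 56 at index 5 → [55, 37, 18, 32, 31, 56]
  56 > parent 18 at index 2, swap → [55, 37, 56, 32, 31, 18]
  56 > parent 55 at index 0, swap → [56, 37, 55, 32, 31, 18]
Insert 48:
  append 48 at index 6 → [56, 37, 55, 32, 31, 18, 48] (no swap needed)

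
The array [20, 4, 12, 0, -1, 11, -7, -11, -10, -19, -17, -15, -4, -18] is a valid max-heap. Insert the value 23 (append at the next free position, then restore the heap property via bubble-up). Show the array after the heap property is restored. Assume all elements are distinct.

append 23 at index 14 → [20, 4, 12, 0, -1, 11, -7, -11, -10, -19, -17, -15, -4, -18, 23]
23 > parent -7 at index 6, swap → [20, 4, 12, 0, -1, 11, 23, -11, -10, -19, -17, -15, -4, -18, -7]
23 > parent 12 at index 2, swap → [20, 4, 23, 0, -1, 11, 12, -11, -10, -19, -17, -15, -4, -18, -7]
23 > parent 20 at index 0, swap → [23, 4, 20, 0, -1, 11, 12, -11, -10, -19, -17, -15, -4, -18, -7]

[23, 4, 20, 0, -1, 11, 12, -11, -10, -19, -17, -15, -4, -18, -7]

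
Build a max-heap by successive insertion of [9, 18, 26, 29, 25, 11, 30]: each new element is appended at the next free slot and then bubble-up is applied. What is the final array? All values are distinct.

Insert 9:
  append 9 at index 0 → [9] (no swap needed)
Insert 18:
  append 18 at index 1 → [9, 18]
  18 > parent 9 at index 0, swap → [18, 9]
Insert 26:
  append 26 at index 2 → [18, 9, 26]
  26 > parent 18 at index 0, swap → [26, 9, 18]
Insert 29:
  append 29 at index 3 → [26, 9, 18, 29]
  29 > parent 9 at index 1, swap → [26, 29, 18, 9]
  29 > parent 26 at index 0, swap → [29, 26, 18, 9]
Insert 25:
  append 25 at index 4 → [29, 26, 18, 9, 25] (no swap needed)
Insert 11:
  append 11 at index 5 → [29, 26, 18, 9, 25, 11] (no swap needed)
Insert 30:
  append 30 at index 6 → [29, 26, 18, 9, 25, 11, 30]
  30 > parent 18 at index 2, swap → [29, 26, 30, 9, 25, 11, 18]
  30 > parent 29 at index 0, swap → [30, 26, 29, 9, 25, 11, 18]

[30, 26, 29, 9, 25, 11, 18]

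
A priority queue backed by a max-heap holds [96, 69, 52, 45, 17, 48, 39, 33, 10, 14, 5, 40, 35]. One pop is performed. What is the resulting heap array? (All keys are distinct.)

[69, 45, 52, 35, 17, 48, 39, 33, 10, 14, 5, 40]

remove root 96; move last element 35 to root → [35, 69, 52, 45, 17, 48, 39, 33, 10, 14, 5, 40]
35 vs larger child 69 at index 1, swap → [69, 35, 52, 45, 17, 48, 39, 33, 10, 14, 5, 40]
35 vs larger child 45 at index 3, swap → [69, 45, 52, 35, 17, 48, 39, 33, 10, 14, 5, 40]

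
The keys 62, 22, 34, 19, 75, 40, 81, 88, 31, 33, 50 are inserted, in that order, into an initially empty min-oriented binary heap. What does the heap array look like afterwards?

[19, 22, 34, 31, 33, 40, 81, 88, 62, 75, 50]

Insert 62:
  append 62 at index 0 → [62] (no swap needed)
Insert 22:
  append 22 at index 1 → [62, 22]
  22 < parent 62 at index 0, swap → [22, 62]
Insert 34:
  append 34 at index 2 → [22, 62, 34] (no swap needed)
Insert 19:
  append 19 at index 3 → [22, 62, 34, 19]
  19 < parent 62 at index 1, swap → [22, 19, 34, 62]
  19 < parent 22 at index 0, swap → [19, 22, 34, 62]
Insert 75:
  append 75 at index 4 → [19, 22, 34, 62, 75] (no swap needed)
Insert 40:
  append 40 at index 5 → [19, 22, 34, 62, 75, 40] (no swap needed)
Insert 81:
  append 81 at index 6 → [19, 22, 34, 62, 75, 40, 81] (no swap needed)
Insert 88:
  append 88 at index 7 → [19, 22, 34, 62, 75, 40, 81, 88] (no swap needed)
Insert 31:
  append 31 at index 8 → [19, 22, 34, 62, 75, 40, 81, 88, 31]
  31 < parent 62 at index 3, swap → [19, 22, 34, 31, 75, 40, 81, 88, 62]
Insert 33:
  append 33 at index 9 → [19, 22, 34, 31, 75, 40, 81, 88, 62, 33]
  33 < parent 75 at index 4, swap → [19, 22, 34, 31, 33, 40, 81, 88, 62, 75]
Insert 50:
  append 50 at index 10 → [19, 22, 34, 31, 33, 40, 81, 88, 62, 75, 50] (no swap needed)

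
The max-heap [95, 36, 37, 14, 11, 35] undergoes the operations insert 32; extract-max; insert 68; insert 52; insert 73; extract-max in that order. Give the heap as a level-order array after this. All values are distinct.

[68, 52, 37, 36, 11, 32, 35, 14]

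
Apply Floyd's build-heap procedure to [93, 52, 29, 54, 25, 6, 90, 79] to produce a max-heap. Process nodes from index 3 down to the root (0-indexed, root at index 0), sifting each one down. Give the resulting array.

sift down from index 3:
  54 vs only child 79 at index 7, swap → [93, 52, 29, 79, 25, 6, 90, 54]
sift down from index 2:
  29 vs larger child 90 at index 6, swap → [93, 52, 90, 79, 25, 6, 29, 54]
sift down from index 1:
  52 vs larger child 79 at index 3, swap → [93, 79, 90, 52, 25, 6, 29, 54]
  52 vs only child 54 at index 7, swap → [93, 79, 90, 54, 25, 6, 29, 52]
sift down from index 0: already satisfies heap property

[93, 79, 90, 54, 25, 6, 29, 52]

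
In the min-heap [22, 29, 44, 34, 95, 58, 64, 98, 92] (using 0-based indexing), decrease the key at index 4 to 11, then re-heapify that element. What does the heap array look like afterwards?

[11, 22, 44, 34, 29, 58, 64, 98, 92]

set index 4 from 95 to 11 → [22, 29, 44, 34, 11, 58, 64, 98, 92]
11 < parent 29 at index 1, swap → [22, 11, 44, 34, 29, 58, 64, 98, 92]
11 < parent 22 at index 0, swap → [11, 22, 44, 34, 29, 58, 64, 98, 92]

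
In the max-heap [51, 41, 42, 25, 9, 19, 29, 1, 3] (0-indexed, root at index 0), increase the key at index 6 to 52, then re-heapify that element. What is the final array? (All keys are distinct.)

[52, 41, 51, 25, 9, 19, 42, 1, 3]

set index 6 from 29 to 52 → [51, 41, 42, 25, 9, 19, 52, 1, 3]
52 > parent 42 at index 2, swap → [51, 41, 52, 25, 9, 19, 42, 1, 3]
52 > parent 51 at index 0, swap → [52, 41, 51, 25, 9, 19, 42, 1, 3]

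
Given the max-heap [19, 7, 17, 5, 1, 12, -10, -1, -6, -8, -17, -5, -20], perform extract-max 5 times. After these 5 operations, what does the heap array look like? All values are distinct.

[1, -1, -5, -6, -8, -20, -10, -17]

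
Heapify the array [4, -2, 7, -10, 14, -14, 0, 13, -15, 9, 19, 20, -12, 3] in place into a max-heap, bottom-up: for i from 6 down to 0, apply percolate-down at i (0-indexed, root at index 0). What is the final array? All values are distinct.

[20, 19, 7, 13, 14, 4, 3, -10, -15, 9, -2, -14, -12, 0]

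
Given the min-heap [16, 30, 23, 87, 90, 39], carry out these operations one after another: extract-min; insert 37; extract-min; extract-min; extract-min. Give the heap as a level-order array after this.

[39, 87, 90]

extract-min → returns 16:
  remove root 16; move last element 39 to root → [39, 30, 23, 87, 90]
  39 vs smaller child 23 at index 2, swap → [23, 30, 39, 87, 90]
insert 37:
  append 37 at index 5 → [23, 30, 39, 87, 90, 37]
  37 < parent 39 at index 2, swap → [23, 30, 37, 87, 90, 39]
extract-min → returns 23:
  remove root 23; move last element 39 to root → [39, 30, 37, 87, 90]
  39 vs smaller child 30 at index 1, swap → [30, 39, 37, 87, 90]
extract-min → returns 30:
  remove root 30; move last element 90 to root → [90, 39, 37, 87]
  90 vs smaller child 37 at index 2, swap → [37, 39, 90, 87]
extract-min → returns 37:
  remove root 37; move last element 87 to root → [87, 39, 90]
  87 vs smaller child 39 at index 1, swap → [39, 87, 90]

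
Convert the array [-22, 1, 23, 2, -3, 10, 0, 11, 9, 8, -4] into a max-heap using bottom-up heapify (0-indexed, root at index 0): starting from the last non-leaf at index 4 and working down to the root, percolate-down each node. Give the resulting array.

[23, 11, 10, 9, 8, -22, 0, 2, 1, -3, -4]

sift down from index 4:
  -3 vs larger child 8 at index 9, swap → [-22, 1, 23, 2, 8, 10, 0, 11, 9, -3, -4]
sift down from index 3:
  2 vs larger child 11 at index 7, swap → [-22, 1, 23, 11, 8, 10, 0, 2, 9, -3, -4]
sift down from index 2: already satisfies heap property
sift down from index 1:
  1 vs larger child 11 at index 3, swap → [-22, 11, 23, 1, 8, 10, 0, 2, 9, -3, -4]
  1 vs larger child 9 at index 8, swap → [-22, 11, 23, 9, 8, 10, 0, 2, 1, -3, -4]
sift down from index 0:
  -22 vs larger child 23 at index 2, swap → [23, 11, -22, 9, 8, 10, 0, 2, 1, -3, -4]
  -22 vs larger child 10 at index 5, swap → [23, 11, 10, 9, 8, -22, 0, 2, 1, -3, -4]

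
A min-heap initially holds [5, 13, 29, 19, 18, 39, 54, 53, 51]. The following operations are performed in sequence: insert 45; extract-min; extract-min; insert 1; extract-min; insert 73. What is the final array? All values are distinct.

insert 45:
  append 45 at index 9 → [5, 13, 29, 19, 18, 39, 54, 53, 51, 45] (no swap needed)
extract-min → returns 5:
  remove root 5; move last element 45 to root → [45, 13, 29, 19, 18, 39, 54, 53, 51]
  45 vs smaller child 13 at index 1, swap → [13, 45, 29, 19, 18, 39, 54, 53, 51]
  45 vs smaller child 18 at index 4, swap → [13, 18, 29, 19, 45, 39, 54, 53, 51]
extract-min → returns 13:
  remove root 13; move last element 51 to root → [51, 18, 29, 19, 45, 39, 54, 53]
  51 vs smaller child 18 at index 1, swap → [18, 51, 29, 19, 45, 39, 54, 53]
  51 vs smaller child 19 at index 3, swap → [18, 19, 29, 51, 45, 39, 54, 53]
insert 1:
  append 1 at index 8 → [18, 19, 29, 51, 45, 39, 54, 53, 1]
  1 < parent 51 at index 3, swap → [18, 19, 29, 1, 45, 39, 54, 53, 51]
  1 < parent 19 at index 1, swap → [18, 1, 29, 19, 45, 39, 54, 53, 51]
  1 < parent 18 at index 0, swap → [1, 18, 29, 19, 45, 39, 54, 53, 51]
extract-min → returns 1:
  remove root 1; move last element 51 to root → [51, 18, 29, 19, 45, 39, 54, 53]
  51 vs smaller child 18 at index 1, swap → [18, 51, 29, 19, 45, 39, 54, 53]
  51 vs smaller child 19 at index 3, swap → [18, 19, 29, 51, 45, 39, 54, 53]
insert 73:
  append 73 at index 8 → [18, 19, 29, 51, 45, 39, 54, 53, 73] (no swap needed)

[18, 19, 29, 51, 45, 39, 54, 53, 73]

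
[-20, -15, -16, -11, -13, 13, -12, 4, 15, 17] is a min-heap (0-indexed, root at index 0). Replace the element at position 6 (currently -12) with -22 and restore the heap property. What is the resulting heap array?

set index 6 from -12 to -22 → [-20, -15, -16, -11, -13, 13, -22, 4, 15, 17]
-22 < parent -16 at index 2, swap → [-20, -15, -22, -11, -13, 13, -16, 4, 15, 17]
-22 < parent -20 at index 0, swap → [-22, -15, -20, -11, -13, 13, -16, 4, 15, 17]

[-22, -15, -20, -11, -13, 13, -16, 4, 15, 17]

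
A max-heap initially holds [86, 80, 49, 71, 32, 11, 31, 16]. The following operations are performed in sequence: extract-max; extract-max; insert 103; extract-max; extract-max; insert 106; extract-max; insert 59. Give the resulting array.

extract-max → returns 86:
  remove root 86; move last element 16 to root → [16, 80, 49, 71, 32, 11, 31]
  16 vs larger child 80 at index 1, swap → [80, 16, 49, 71, 32, 11, 31]
  16 vs larger child 71 at index 3, swap → [80, 71, 49, 16, 32, 11, 31]
extract-max → returns 80:
  remove root 80; move last element 31 to root → [31, 71, 49, 16, 32, 11]
  31 vs larger child 71 at index 1, swap → [71, 31, 49, 16, 32, 11]
  31 vs larger child 32 at index 4, swap → [71, 32, 49, 16, 31, 11]
insert 103:
  append 103 at index 6 → [71, 32, 49, 16, 31, 11, 103]
  103 > parent 49 at index 2, swap → [71, 32, 103, 16, 31, 11, 49]
  103 > parent 71 at index 0, swap → [103, 32, 71, 16, 31, 11, 49]
extract-max → returns 103:
  remove root 103; move last element 49 to root → [49, 32, 71, 16, 31, 11]
  49 vs larger child 71 at index 2, swap → [71, 32, 49, 16, 31, 11]
extract-max → returns 71:
  remove root 71; move last element 11 to root → [11, 32, 49, 16, 31]
  11 vs larger child 49 at index 2, swap → [49, 32, 11, 16, 31]
insert 106:
  append 106 at index 5 → [49, 32, 11, 16, 31, 106]
  106 > parent 11 at index 2, swap → [49, 32, 106, 16, 31, 11]
  106 > parent 49 at index 0, swap → [106, 32, 49, 16, 31, 11]
extract-max → returns 106:
  remove root 106; move last element 11 to root → [11, 32, 49, 16, 31]
  11 vs larger child 49 at index 2, swap → [49, 32, 11, 16, 31]
insert 59:
  append 59 at index 5 → [49, 32, 11, 16, 31, 59]
  59 > parent 11 at index 2, swap → [49, 32, 59, 16, 31, 11]
  59 > parent 49 at index 0, swap → [59, 32, 49, 16, 31, 11]

[59, 32, 49, 16, 31, 11]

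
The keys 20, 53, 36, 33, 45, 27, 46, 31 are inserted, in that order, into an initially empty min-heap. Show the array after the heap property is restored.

[20, 31, 27, 33, 45, 36, 46, 53]

Insert 20:
  append 20 at index 0 → [20] (no swap needed)
Insert 53:
  append 53 at index 1 → [20, 53] (no swap needed)
Insert 36:
  append 36 at index 2 → [20, 53, 36] (no swap needed)
Insert 33:
  append 33 at index 3 → [20, 53, 36, 33]
  33 < parent 53 at index 1, swap → [20, 33, 36, 53]
Insert 45:
  append 45 at index 4 → [20, 33, 36, 53, 45] (no swap needed)
Insert 27:
  append 27 at index 5 → [20, 33, 36, 53, 45, 27]
  27 < parent 36 at index 2, swap → [20, 33, 27, 53, 45, 36]
Insert 46:
  append 46 at index 6 → [20, 33, 27, 53, 45, 36, 46] (no swap needed)
Insert 31:
  append 31 at index 7 → [20, 33, 27, 53, 45, 36, 46, 31]
  31 < parent 53 at index 3, swap → [20, 33, 27, 31, 45, 36, 46, 53]
  31 < parent 33 at index 1, swap → [20, 31, 27, 33, 45, 36, 46, 53]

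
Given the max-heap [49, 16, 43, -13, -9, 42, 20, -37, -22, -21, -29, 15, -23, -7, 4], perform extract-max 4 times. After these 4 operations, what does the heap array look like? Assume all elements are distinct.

extract-max #1 returns 49:
  remove root 49; move last element 4 to root → [4, 16, 43, -13, -9, 42, 20, -37, -22, -21, -29, 15, -23, -7]
  4 vs larger child 43 at index 2, swap → [43, 16, 4, -13, -9, 42, 20, -37, -22, -21, -29, 15, -23, -7]
  4 vs larger child 42 at index 5, swap → [43, 16, 42, -13, -9, 4, 20, -37, -22, -21, -29, 15, -23, -7]
  4 vs larger child 15 at index 11, swap → [43, 16, 42, -13, -9, 15, 20, -37, -22, -21, -29, 4, -23, -7]
extract-max #2 returns 43:
  remove root 43; move last element -7 to root → [-7, 16, 42, -13, -9, 15, 20, -37, -22, -21, -29, 4, -23]
  -7 vs larger child 42 at index 2, swap → [42, 16, -7, -13, -9, 15, 20, -37, -22, -21, -29, 4, -23]
  -7 vs larger child 20 at index 6, swap → [42, 16, 20, -13, -9, 15, -7, -37, -22, -21, -29, 4, -23]
extract-max #3 returns 42:
  remove root 42; move last element -23 to root → [-23, 16, 20, -13, -9, 15, -7, -37, -22, -21, -29, 4]
  -23 vs larger child 20 at index 2, swap → [20, 16, -23, -13, -9, 15, -7, -37, -22, -21, -29, 4]
  -23 vs larger child 15 at index 5, swap → [20, 16, 15, -13, -9, -23, -7, -37, -22, -21, -29, 4]
  -23 vs only child 4 at index 11, swap → [20, 16, 15, -13, -9, 4, -7, -37, -22, -21, -29, -23]
extract-max #4 returns 20:
  remove root 20; move last element -23 to root → [-23, 16, 15, -13, -9, 4, -7, -37, -22, -21, -29]
  -23 vs larger child 16 at index 1, swap → [16, -23, 15, -13, -9, 4, -7, -37, -22, -21, -29]
  -23 vs larger child -9 at index 4, swap → [16, -9, 15, -13, -23, 4, -7, -37, -22, -21, -29]
  -23 vs larger child -21 at index 9, swap → [16, -9, 15, -13, -21, 4, -7, -37, -22, -23, -29]

[16, -9, 15, -13, -21, 4, -7, -37, -22, -23, -29]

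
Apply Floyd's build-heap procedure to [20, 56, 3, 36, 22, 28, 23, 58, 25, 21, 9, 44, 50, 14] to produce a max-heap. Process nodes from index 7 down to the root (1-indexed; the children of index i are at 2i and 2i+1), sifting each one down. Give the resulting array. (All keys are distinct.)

sift down from index 7: already satisfies heap property
sift down from index 6:
  28 vs larger child 50 at index 13, swap → [20, 56, 3, 36, 22, 50, 23, 58, 25, 21, 9, 44, 28, 14]
sift down from index 5: already satisfies heap property
sift down from index 4:
  36 vs larger child 58 at index 8, swap → [20, 56, 3, 58, 22, 50, 23, 36, 25, 21, 9, 44, 28, 14]
sift down from index 3:
  3 vs larger child 50 at index 6, swap → [20, 56, 50, 58, 22, 3, 23, 36, 25, 21, 9, 44, 28, 14]
  3 vs larger child 44 at index 12, swap → [20, 56, 50, 58, 22, 44, 23, 36, 25, 21, 9, 3, 28, 14]
sift down from index 2:
  56 vs larger child 58 at index 4, swap → [20, 58, 50, 56, 22, 44, 23, 36, 25, 21, 9, 3, 28, 14]
sift down from index 1:
  20 vs larger child 58 at index 2, swap → [58, 20, 50, 56, 22, 44, 23, 36, 25, 21, 9, 3, 28, 14]
  20 vs larger child 56 at index 4, swap → [58, 56, 50, 20, 22, 44, 23, 36, 25, 21, 9, 3, 28, 14]
  20 vs larger child 36 at index 8, swap → [58, 56, 50, 36, 22, 44, 23, 20, 25, 21, 9, 3, 28, 14]

[58, 56, 50, 36, 22, 44, 23, 20, 25, 21, 9, 3, 28, 14]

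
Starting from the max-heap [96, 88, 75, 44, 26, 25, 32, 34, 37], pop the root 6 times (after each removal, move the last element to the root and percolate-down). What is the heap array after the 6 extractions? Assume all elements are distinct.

extract-max #1 returns 96:
  remove root 96; move last element 37 to root → [37, 88, 75, 44, 26, 25, 32, 34]
  37 vs larger child 88 at index 1, swap → [88, 37, 75, 44, 26, 25, 32, 34]
  37 vs larger child 44 at index 3, swap → [88, 44, 75, 37, 26, 25, 32, 34]
extract-max #2 returns 88:
  remove root 88; move last element 34 to root → [34, 44, 75, 37, 26, 25, 32]
  34 vs larger child 75 at index 2, swap → [75, 44, 34, 37, 26, 25, 32]
extract-max #3 returns 75:
  remove root 75; move last element 32 to root → [32, 44, 34, 37, 26, 25]
  32 vs larger child 44 at index 1, swap → [44, 32, 34, 37, 26, 25]
  32 vs larger child 37 at index 3, swap → [44, 37, 34, 32, 26, 25]
extract-max #4 returns 44:
  remove root 44; move last element 25 to root → [25, 37, 34, 32, 26]
  25 vs larger child 37 at index 1, swap → [37, 25, 34, 32, 26]
  25 vs larger child 32 at index 3, swap → [37, 32, 34, 25, 26]
extract-max #5 returns 37:
  remove root 37; move last element 26 to root → [26, 32, 34, 25]
  26 vs larger child 34 at index 2, swap → [34, 32, 26, 25]
extract-max #6 returns 34:
  remove root 34; move last element 25 to root → [25, 32, 26]
  25 vs larger child 32 at index 1, swap → [32, 25, 26]

[32, 25, 26]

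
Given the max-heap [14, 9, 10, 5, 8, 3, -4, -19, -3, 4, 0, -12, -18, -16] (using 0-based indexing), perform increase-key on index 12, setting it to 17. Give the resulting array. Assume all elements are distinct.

[17, 9, 14, 5, 8, 10, -4, -19, -3, 4, 0, -12, 3, -16]

set index 12 from -18 to 17 → [14, 9, 10, 5, 8, 3, -4, -19, -3, 4, 0, -12, 17, -16]
17 > parent 3 at index 5, swap → [14, 9, 10, 5, 8, 17, -4, -19, -3, 4, 0, -12, 3, -16]
17 > parent 10 at index 2, swap → [14, 9, 17, 5, 8, 10, -4, -19, -3, 4, 0, -12, 3, -16]
17 > parent 14 at index 0, swap → [17, 9, 14, 5, 8, 10, -4, -19, -3, 4, 0, -12, 3, -16]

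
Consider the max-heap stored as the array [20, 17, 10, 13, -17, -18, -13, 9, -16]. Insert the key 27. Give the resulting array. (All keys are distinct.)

[27, 20, 10, 13, 17, -18, -13, 9, -16, -17]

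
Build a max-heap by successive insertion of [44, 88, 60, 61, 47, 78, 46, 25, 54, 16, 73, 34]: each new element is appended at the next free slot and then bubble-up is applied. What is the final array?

Insert 44:
  append 44 at index 0 → [44] (no swap needed)
Insert 88:
  append 88 at index 1 → [44, 88]
  88 > parent 44 at index 0, swap → [88, 44]
Insert 60:
  append 60 at index 2 → [88, 44, 60] (no swap needed)
Insert 61:
  append 61 at index 3 → [88, 44, 60, 61]
  61 > parent 44 at index 1, swap → [88, 61, 60, 44]
Insert 47:
  append 47 at index 4 → [88, 61, 60, 44, 47] (no swap needed)
Insert 78:
  append 78 at index 5 → [88, 61, 60, 44, 47, 78]
  78 > parent 60 at index 2, swap → [88, 61, 78, 44, 47, 60]
Insert 46:
  append 46 at index 6 → [88, 61, 78, 44, 47, 60, 46] (no swap needed)
Insert 25:
  append 25 at index 7 → [88, 61, 78, 44, 47, 60, 46, 25] (no swap needed)
Insert 54:
  append 54 at index 8 → [88, 61, 78, 44, 47, 60, 46, 25, 54]
  54 > parent 44 at index 3, swap → [88, 61, 78, 54, 47, 60, 46, 25, 44]
Insert 16:
  append 16 at index 9 → [88, 61, 78, 54, 47, 60, 46, 25, 44, 16] (no swap needed)
Insert 73:
  append 73 at index 10 → [88, 61, 78, 54, 47, 60, 46, 25, 44, 16, 73]
  73 > parent 47 at index 4, swap → [88, 61, 78, 54, 73, 60, 46, 25, 44, 16, 47]
  73 > parent 61 at index 1, swap → [88, 73, 78, 54, 61, 60, 46, 25, 44, 16, 47]
Insert 34:
  append 34 at index 11 → [88, 73, 78, 54, 61, 60, 46, 25, 44, 16, 47, 34] (no swap needed)

[88, 73, 78, 54, 61, 60, 46, 25, 44, 16, 47, 34]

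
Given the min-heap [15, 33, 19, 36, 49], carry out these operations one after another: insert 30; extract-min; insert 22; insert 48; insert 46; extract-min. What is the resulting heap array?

insert 30:
  append 30 at index 5 → [15, 33, 19, 36, 49, 30] (no swap needed)
extract-min → returns 15:
  remove root 15; move last element 30 to root → [30, 33, 19, 36, 49]
  30 vs smaller child 19 at index 2, swap → [19, 33, 30, 36, 49]
insert 22:
  append 22 at index 5 → [19, 33, 30, 36, 49, 22]
  22 < parent 30 at index 2, swap → [19, 33, 22, 36, 49, 30]
insert 48:
  append 48 at index 6 → [19, 33, 22, 36, 49, 30, 48] (no swap needed)
insert 46:
  append 46 at index 7 → [19, 33, 22, 36, 49, 30, 48, 46] (no swap needed)
extract-min → returns 19:
  remove root 19; move last element 46 to root → [46, 33, 22, 36, 49, 30, 48]
  46 vs smaller child 22 at index 2, swap → [22, 33, 46, 36, 49, 30, 48]
  46 vs smaller child 30 at index 5, swap → [22, 33, 30, 36, 49, 46, 48]

[22, 33, 30, 36, 49, 46, 48]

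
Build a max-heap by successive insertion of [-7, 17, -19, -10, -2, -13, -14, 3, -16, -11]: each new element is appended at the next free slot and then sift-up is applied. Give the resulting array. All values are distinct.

[17, 3, -13, -2, -7, -19, -14, -10, -16, -11]

Insert -7:
  append -7 at index 0 → [-7] (no swap needed)
Insert 17:
  append 17 at index 1 → [-7, 17]
  17 > parent -7 at index 0, swap → [17, -7]
Insert -19:
  append -19 at index 2 → [17, -7, -19] (no swap needed)
Insert -10:
  append -10 at index 3 → [17, -7, -19, -10] (no swap needed)
Insert -2:
  append -2 at index 4 → [17, -7, -19, -10, -2]
  -2 > parent -7 at index 1, swap → [17, -2, -19, -10, -7]
Insert -13:
  append -13 at index 5 → [17, -2, -19, -10, -7, -13]
  -13 > parent -19 at index 2, swap → [17, -2, -13, -10, -7, -19]
Insert -14:
  append -14 at index 6 → [17, -2, -13, -10, -7, -19, -14] (no swap needed)
Insert 3:
  append 3 at index 7 → [17, -2, -13, -10, -7, -19, -14, 3]
  3 > parent -10 at index 3, swap → [17, -2, -13, 3, -7, -19, -14, -10]
  3 > parent -2 at index 1, swap → [17, 3, -13, -2, -7, -19, -14, -10]
Insert -16:
  append -16 at index 8 → [17, 3, -13, -2, -7, -19, -14, -10, -16] (no swap needed)
Insert -11:
  append -11 at index 9 → [17, 3, -13, -2, -7, -19, -14, -10, -16, -11] (no swap needed)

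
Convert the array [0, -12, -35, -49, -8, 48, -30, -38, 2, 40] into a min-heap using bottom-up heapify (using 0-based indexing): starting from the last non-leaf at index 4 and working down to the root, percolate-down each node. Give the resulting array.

sift down from index 4: already satisfies heap property
sift down from index 3: already satisfies heap property
sift down from index 2: already satisfies heap property
sift down from index 1:
  -12 vs smaller child -49 at index 3, swap → [0, -49, -35, -12, -8, 48, -30, -38, 2, 40]
  -12 vs smaller child -38 at index 7, swap → [0, -49, -35, -38, -8, 48, -30, -12, 2, 40]
sift down from index 0:
  0 vs smaller child -49 at index 1, swap → [-49, 0, -35, -38, -8, 48, -30, -12, 2, 40]
  0 vs smaller child -38 at index 3, swap → [-49, -38, -35, 0, -8, 48, -30, -12, 2, 40]
  0 vs smaller child -12 at index 7, swap → [-49, -38, -35, -12, -8, 48, -30, 0, 2, 40]

[-49, -38, -35, -12, -8, 48, -30, 0, 2, 40]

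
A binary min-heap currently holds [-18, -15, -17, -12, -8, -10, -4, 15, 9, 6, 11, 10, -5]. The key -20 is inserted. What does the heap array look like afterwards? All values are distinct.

append -20 at index 13 → [-18, -15, -17, -12, -8, -10, -4, 15, 9, 6, 11, 10, -5, -20]
-20 < parent -4 at index 6, swap → [-18, -15, -17, -12, -8, -10, -20, 15, 9, 6, 11, 10, -5, -4]
-20 < parent -17 at index 2, swap → [-18, -15, -20, -12, -8, -10, -17, 15, 9, 6, 11, 10, -5, -4]
-20 < parent -18 at index 0, swap → [-20, -15, -18, -12, -8, -10, -17, 15, 9, 6, 11, 10, -5, -4]

[-20, -15, -18, -12, -8, -10, -17, 15, 9, 6, 11, 10, -5, -4]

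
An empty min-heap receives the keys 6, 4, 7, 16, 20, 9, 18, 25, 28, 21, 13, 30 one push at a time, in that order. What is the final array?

[4, 6, 7, 16, 13, 9, 18, 25, 28, 21, 20, 30]

Insert 6:
  append 6 at index 0 → [6] (no swap needed)
Insert 4:
  append 4 at index 1 → [6, 4]
  4 < parent 6 at index 0, swap → [4, 6]
Insert 7:
  append 7 at index 2 → [4, 6, 7] (no swap needed)
Insert 16:
  append 16 at index 3 → [4, 6, 7, 16] (no swap needed)
Insert 20:
  append 20 at index 4 → [4, 6, 7, 16, 20] (no swap needed)
Insert 9:
  append 9 at index 5 → [4, 6, 7, 16, 20, 9] (no swap needed)
Insert 18:
  append 18 at index 6 → [4, 6, 7, 16, 20, 9, 18] (no swap needed)
Insert 25:
  append 25 at index 7 → [4, 6, 7, 16, 20, 9, 18, 25] (no swap needed)
Insert 28:
  append 28 at index 8 → [4, 6, 7, 16, 20, 9, 18, 25, 28] (no swap needed)
Insert 21:
  append 21 at index 9 → [4, 6, 7, 16, 20, 9, 18, 25, 28, 21] (no swap needed)
Insert 13:
  append 13 at index 10 → [4, 6, 7, 16, 20, 9, 18, 25, 28, 21, 13]
  13 < parent 20 at index 4, swap → [4, 6, 7, 16, 13, 9, 18, 25, 28, 21, 20]
Insert 30:
  append 30 at index 11 → [4, 6, 7, 16, 13, 9, 18, 25, 28, 21, 20, 30] (no swap needed)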